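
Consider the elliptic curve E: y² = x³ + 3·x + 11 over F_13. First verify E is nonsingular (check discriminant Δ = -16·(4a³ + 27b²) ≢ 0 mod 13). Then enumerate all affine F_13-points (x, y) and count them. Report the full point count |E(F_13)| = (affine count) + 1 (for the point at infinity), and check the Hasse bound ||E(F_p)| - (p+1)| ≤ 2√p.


Affine points = {(2, 5), (2, 8), (4, 3), (4, 10), (8, 1), (8, 12), (9, 0), (10, 1), (10, 12), (11, 6), (11, 7)}; affine count = 11; |E(F_13)| = 12.

Discriminant check: Δ ∝ 4a³ + 27b² = 4·3³ + 27·11² = 4·27 + 27·121 ≡ 8 (mod 13). Nonzero ⇒ E is nonsingular.
For each x ∈ F_13, compute rhs = x³ + 3·x + 11 mod 13, then count y ∈ F_13 with y² ≡ rhs.
  x = 0: rhs = 11, matching y values: none (0 points).
  x = 1: rhs = 2, matching y values: none (0 points).
  x = 2: rhs = 12, matching y values: 5, 8 (2 points).
  x = 3: rhs = 8, matching y values: none (0 points).
  x = 4: rhs = 9, matching y values: 3, 10 (2 points).
  x = 5: rhs = 8, matching y values: none (0 points).
  x = 6: rhs = 11, matching y values: none (0 points).
  x = 7: rhs = 11, matching y values: none (0 points).
  x = 8: rhs = 1, matching y values: 1, 12 (2 points).
  x = 9: rhs = 0, matching y values: 0 (1 points).
  x = 10: rhs = 1, matching y values: 1, 12 (2 points).
  x = 11: rhs = 10, matching y values: 6, 7 (2 points).
  x = 12: rhs = 7, matching y values: none (0 points).
Total affine count: 11.
Full point count |E(F_13)| = 11 + 1 = 12.
Hasse bound: |12 − (13+1)| = |-2| = 2 ≤ 2√13 ≈ 7.2111 ✓.


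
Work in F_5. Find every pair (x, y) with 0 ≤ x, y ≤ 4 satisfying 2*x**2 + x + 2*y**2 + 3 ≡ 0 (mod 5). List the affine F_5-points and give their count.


Affine F_5-points: {(0, 1), (0, 4), (2, 1), (2, 4)}; count = 4.

For each of the 25 pairs (x, y) ∈ F_5², evaluate f(x, y) mod 5. Record the zeros.
  x = 0: [0↦3, 1↦0, 2↦1, 3↦1, 4↦0]  zeros at y ∈ {1, 4}
  x = 1: [0↦1, 1↦3, 2↦4, 3↦4, 4↦3]  zeros at y ∈ ∅
  x = 2: [0↦3, 1↦0, 2↦1, 3↦1, 4↦0]  zeros at y ∈ {1, 4}
  x = 3: [0↦4, 1↦1, 2↦2, 3↦2, 4↦1]  zeros at y ∈ ∅
  x = 4: [0↦4, 1↦1, 2↦2, 3↦2, 4↦1]  zeros at y ∈ ∅
Collecting zeros: affine points = {(0, 1), (0, 4), (2, 1), (2, 4)}.
Total count |C(F_5)_aff| = 4.


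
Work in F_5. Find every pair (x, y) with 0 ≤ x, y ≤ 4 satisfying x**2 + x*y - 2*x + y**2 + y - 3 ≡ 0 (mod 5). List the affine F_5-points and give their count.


Affine F_5-points: {(1, 4), (2, 3), (2, 4), (3, 0), (3, 1), (4, 0)}; count = 6.

For each of the 25 pairs (x, y) ∈ F_5², evaluate f(x, y) mod 5. Record the zeros.
  x = 0: [0↦2, 1↦4, 2↦3, 3↦4, 4↦2]  zeros at y ∈ ∅
  x = 1: [0↦1, 1↦4, 2↦4, 3↦1, 4↦0]  zeros at y ∈ {4}
  x = 2: [0↦2, 1↦1, 2↦2, 3↦0, 4↦0]  zeros at y ∈ {3, 4}
  x = 3: [0↦0, 1↦0, 2↦2, 3↦1, 4↦2]  zeros at y ∈ {0, 1}
  x = 4: [0↦0, 1↦1, 2↦4, 3↦4, 4↦1]  zeros at y ∈ {0}
Collecting zeros: affine points = {(1, 4), (2, 3), (2, 4), (3, 0), (3, 1), (4, 0)}.
Total count |C(F_5)_aff| = 6.


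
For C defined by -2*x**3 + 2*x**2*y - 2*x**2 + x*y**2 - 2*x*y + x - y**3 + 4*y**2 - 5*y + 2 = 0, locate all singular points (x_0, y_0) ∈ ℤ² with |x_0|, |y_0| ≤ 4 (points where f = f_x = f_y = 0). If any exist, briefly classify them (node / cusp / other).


Singular points: {(0, 1)}; classification: cusp.

Compute partial derivatives:
  f_x = -6*x**2 + 4*x*y - 4*x + y**2 - 2*y + 1.
  f_y = 2*x**2 + 2*x*y - 2*x - 3*y**2 + 8*y - 5.
Scan x_0 ∈ {−4, ..., 4}. For each x_0, f_y(x_0, y) is a polynomial in y; find its integer roots y ∈ {−4, ..., 4}, then test f_x and f at those candidates.
  x = -4: f_y(-4, y) = 35 - 3*y**2; no integer root y with |y| ≤ 4.
  x = -3: f_y(-3, y) = -3*y**2 + 2*y + 19; no integer root y with |y| ≤ 4.
  x = -2: f_y(-2, y) = -3*y**2 + 4*y + 7; vanishes at y ∈ {-1}. (-2, -1): f_x = -4 ≠ 0.
  x = -1: f_y(-1, y) = -3*y**2 + 6*y - 1; no integer root y with |y| ≤ 4.
  x = 0: f_y(0, y) = -3*y**2 + 8*y - 5; vanishes at y ∈ {1}. (0, 1): f_x = 0, f = 0 — SINGULAR.
  x = 1: f_y(1, y) = -3*y**2 + 10*y - 5; no integer root y with |y| ≤ 4.
  x = 2: f_y(2, y) = -3*y**2 + 12*y - 1; no integer root y with |y| ≤ 4.
  x = 3: f_y(3, y) = -3*y**2 + 14*y + 7; no integer root y with |y| ≤ 4.
  x = 4: f_y(4, y) = -3*y**2 + 16*y + 19; vanishes at y ∈ {-1}. (4, -1): f_x = -124 ≠ 0.
Only singular point on the grid: (0, 1).
Classify: substitute x = 0 + u, y = 1 + v and expand: f = -2*u**3 + 2*u**2*v + u*v**2 - v**3 + v**2.
No constant or linear terms (consistent with a singular point). Quadratic part: v**2. Cubic part: -2*u**3 + 2*u**2*v + u*v**2 - v**3.
The quadratic part v**2 is a perfect square, so there is a single (double) tangent line v = 0, i.e. y = 1. Restricting the cubic part to that line (v = 0) leaves -2*u**3 ≠ 0, so f is not divisible by v and the branch is v² ≈ 2*u**3 to lowest order — this is a cusp.
Classification: cusp.


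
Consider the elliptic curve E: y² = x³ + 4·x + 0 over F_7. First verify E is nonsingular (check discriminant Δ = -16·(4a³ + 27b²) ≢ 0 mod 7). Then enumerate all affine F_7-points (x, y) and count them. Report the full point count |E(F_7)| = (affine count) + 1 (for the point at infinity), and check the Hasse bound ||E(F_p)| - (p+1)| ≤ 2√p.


Affine points = {(0, 0), (2, 3), (2, 4), (3, 2), (3, 5), (6, 3), (6, 4)}; affine count = 7; |E(F_7)| = 8.

Discriminant check: Δ ∝ 4a³ + 27b² = 4·4³ + 27·0² = 4·64 + 27·0 ≡ 4 (mod 7). Nonzero ⇒ E is nonsingular.
For each x ∈ F_7, compute rhs = x³ + 4·x + 0 mod 7, then count y ∈ F_7 with y² ≡ rhs.
  x = 0: rhs = 0, matching y values: 0 (1 points).
  x = 1: rhs = 5, matching y values: none (0 points).
  x = 2: rhs = 2, matching y values: 3, 4 (2 points).
  x = 3: rhs = 4, matching y values: 2, 5 (2 points).
  x = 4: rhs = 3, matching y values: none (0 points).
  x = 5: rhs = 5, matching y values: none (0 points).
  x = 6: rhs = 2, matching y values: 3, 4 (2 points).
Total affine count: 7.
Full point count |E(F_7)| = 7 + 1 = 8.
Hasse bound: |8 − (7+1)| = |0| = 0 ≤ 2√7 ≈ 5.2915 ✓.


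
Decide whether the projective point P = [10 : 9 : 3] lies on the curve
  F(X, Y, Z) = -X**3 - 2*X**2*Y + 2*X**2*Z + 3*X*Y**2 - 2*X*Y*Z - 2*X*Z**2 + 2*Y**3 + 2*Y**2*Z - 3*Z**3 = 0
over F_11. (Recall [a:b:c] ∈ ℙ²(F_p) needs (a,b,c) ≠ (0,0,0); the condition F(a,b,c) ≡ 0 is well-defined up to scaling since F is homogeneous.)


F(10,9,3) ≡ 9 (mod 11); P is NOT on the curve.

Evaluate F(10, 9, 3) term-by-term (mod 11).
  -X**3 ↦ -1·1000·1·1 = -1000
  -2*X**2*Y ↦ -2·100·9·1 = -1800
  2*X**2*Z ↦ 2·100·1·3 = 600
  3*X*Y**2 ↦ 3·10·81·1 = 2430
  -2*X*Y*Z ↦ -2·10·9·3 = -540
  -2*X*Z**2 ↦ -2·10·1·9 = -180
  2*Y**3 ↦ 2·1·729·1 = 1458
  2*Y**2*Z ↦ 2·1·81·3 = 486
  -3*Z**3 ↦ -3·1·1·27 = -81
Sum: F(10, 9, 3) = (-1000) + (-1800) + (600) + (2430) + (-540) + (-180) + (1458) + (486) + (-81) = 1373.
Reducing mod 11: 1373 ≡ 9 (mod 11).
Since F(a, b, c) ≡ 9 ≠ 0 (mod 11), P does NOT lie on the curve.


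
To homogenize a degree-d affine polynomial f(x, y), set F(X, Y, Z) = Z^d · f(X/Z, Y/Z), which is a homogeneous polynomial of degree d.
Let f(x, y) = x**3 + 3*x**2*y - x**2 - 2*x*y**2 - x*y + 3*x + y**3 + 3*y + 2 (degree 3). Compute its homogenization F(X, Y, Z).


F(X, Y, Z) = X**3 + 3*X**2*Y - X**2*Z - 2*X*Y**2 - X*Y*Z + 3*X*Z**2 + Y**3 + 3*Y*Z**2 + 2*Z**3

deg(f) = 3.
Substitute x = X/Z, y = Y/Z into f, then multiply by Z^3.
  monomial 1·x^3·y^0 ↦ 1·X^3·Y^0·Z^0.
  monomial 3·x^2·y^1 ↦ 3·X^2·Y^1·Z^0.
  monomial -1·x^2·y^0 ↦ -1·X^2·Y^0·Z^1.
  monomial -2·x^1·y^2 ↦ -2·X^1·Y^2·Z^0.
  monomial -1·x^1·y^1 ↦ -1·X^1·Y^1·Z^1.
  monomial 3·x^1·y^0 ↦ 3·X^1·Y^0·Z^2.
  monomial 1·x^0·y^3 ↦ 1·X^0·Y^3·Z^0.
  monomial 3·x^0·y^1 ↦ 3·X^0·Y^1·Z^2.
  monomial 2·x^0·y^0 ↦ 2·X^0·Y^0·Z^3.
Collecting: F(X, Y, Z) = X**3 + 3*X**2*Y - X**2*Z - 2*X*Y**2 - X*Y*Z + 3*X*Z**2 + Y**3 + 3*Y*Z**2 + 2*Z**3.


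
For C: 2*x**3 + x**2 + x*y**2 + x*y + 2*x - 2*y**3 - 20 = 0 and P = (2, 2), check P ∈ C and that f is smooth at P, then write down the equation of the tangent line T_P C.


Tangent line at P: 36*x - 14*y - 44 = 0.

Step 1: f(2, 2) = 0, so P lies on C.
Step 2: partial derivatives
  f_x(x, y) = 6*x**2 + 2*x + y**2 + y + 2, f_y(x, y) = 2*x*y + x - 6*y**2.
  f_x(P) = 36, f_y(P) = -14 (gradient nonzero, so P is smooth).
Step 3: tangent line at P: 36·(x − 2) + -14·(y − 2) = 0.
Expanding: 36*x - 14*y - 44 = 0.


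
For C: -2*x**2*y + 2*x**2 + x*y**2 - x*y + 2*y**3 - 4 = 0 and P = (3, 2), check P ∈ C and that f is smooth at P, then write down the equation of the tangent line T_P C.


Tangent line at P: -10*x + 15*y = 0.

Step 1: f(3, 2) = 0, so P lies on C.
Step 2: partial derivatives
  f_x(x, y) = -4*x*y + 4*x + y**2 - y, f_y(x, y) = -2*x**2 + 2*x*y - x + 6*y**2.
  f_x(P) = -10, f_y(P) = 15 (gradient nonzero, so P is smooth).
Step 3: tangent line at P: -10·(x − 3) + 15·(y − 2) = 0.
Expanding: -10*x + 15*y = 0.


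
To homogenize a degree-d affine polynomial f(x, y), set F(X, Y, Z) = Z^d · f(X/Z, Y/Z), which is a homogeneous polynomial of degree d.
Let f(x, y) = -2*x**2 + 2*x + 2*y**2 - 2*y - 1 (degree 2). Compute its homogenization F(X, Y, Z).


F(X, Y, Z) = -2*X**2 + 2*X*Z + 2*Y**2 - 2*Y*Z - Z**2

deg(f) = 2.
Substitute x = X/Z, y = Y/Z into f, then multiply by Z^2.
  monomial -2·x^2·y^0 ↦ -2·X^2·Y^0·Z^0.
  monomial 2·x^1·y^0 ↦ 2·X^1·Y^0·Z^1.
  monomial 2·x^0·y^2 ↦ 2·X^0·Y^2·Z^0.
  monomial -2·x^0·y^1 ↦ -2·X^0·Y^1·Z^1.
  monomial -1·x^0·y^0 ↦ -1·X^0·Y^0·Z^2.
Collecting: F(X, Y, Z) = -2*X**2 + 2*X*Z + 2*Y**2 - 2*Y*Z - Z**2.


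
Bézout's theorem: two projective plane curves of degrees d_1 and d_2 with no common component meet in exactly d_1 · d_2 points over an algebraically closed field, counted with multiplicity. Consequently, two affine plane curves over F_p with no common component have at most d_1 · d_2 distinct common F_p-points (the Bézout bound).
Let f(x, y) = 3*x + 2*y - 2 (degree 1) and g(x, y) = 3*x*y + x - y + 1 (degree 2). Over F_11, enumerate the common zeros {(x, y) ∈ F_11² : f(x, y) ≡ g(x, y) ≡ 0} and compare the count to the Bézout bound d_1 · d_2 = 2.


Common zeros: {(0, 1)}; count = 1; Bézout bound = 2.

deg(f) = 1, deg(g) = 2, so Bézout bound = 2.
Scan x ∈ F_11. For each x, list the y ∈ F_11 with f(x, y) ≡ 0 and those with g(x, y) ≡ 0 (mod 11); the common zeros in that column are the intersection.
  x = 0: f ≡ 0 at y ∈ {1}; g ≡ 0 at y ∈ {1}; common: {1}.
  x = 1: f ≡ 0 at y ∈ {5}; g ≡ 0 at y ∈ {10}; common: ∅.
  x = 2: f ≡ 0 at y ∈ {9}; g ≡ 0 at y ∈ {6}; common: ∅.
  x = 3: f ≡ 0 at y ∈ {2}; g ≡ 0 at y ∈ {5}; common: ∅.
  x = 4: f ≡ 0 at y ∈ {6}; g ≡ 0 at y ∈ ∅; common: ∅.
  x = 5: f ≡ 0 at y ∈ {10}; g ≡ 0 at y ∈ {9}; common: ∅.
  x = 6: f ≡ 0 at y ∈ {3}; g ≡ 0 at y ∈ {8}; common: ∅.
  x = 7: f ≡ 0 at y ∈ {7}; g ≡ 0 at y ∈ {4}; common: ∅.
  x = 8: f ≡ 0 at y ∈ {0}; g ≡ 0 at y ∈ {2}; common: ∅.
  x = 9: f ≡ 0 at y ∈ {4}; g ≡ 0 at y ∈ {3}; common: ∅.
  x = 10: f ≡ 0 at y ∈ {8}; g ≡ 0 at y ∈ {0}; common: ∅.
Collecting: common zeros = {(0, 1)}, so the count is 1.
Comparison with the Bézout bound: 1 ≤ 2 = deg(f)·deg(g), as expected for curves with no common component (the affine F_11-count falls short of the bound because intersections may lie at infinity, over extension fields, or carry multiplicity).


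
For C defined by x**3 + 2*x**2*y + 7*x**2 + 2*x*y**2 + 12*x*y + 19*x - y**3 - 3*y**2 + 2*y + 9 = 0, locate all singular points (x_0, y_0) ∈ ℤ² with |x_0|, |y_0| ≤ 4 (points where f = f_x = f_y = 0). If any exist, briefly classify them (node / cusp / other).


Singular points: {(-1, -2)}; classification: cusp.

Compute partial derivatives:
  f_x = 3*x**2 + 4*x*y + 14*x + 2*y**2 + 12*y + 19.
  f_y = 2*x**2 + 4*x*y + 12*x - 3*y**2 - 6*y + 2.
Scan x_0 ∈ {−4, ..., 4}. For each x_0, f_y(x_0, y) is a polynomial in y; find its integer roots y ∈ {−4, ..., 4}, then test f_x and f at those candidates.
  x = -4: f_y(-4, y) = -3*y**2 - 22*y - 14; no integer root y with |y| ≤ 4.
  x = -3: f_y(-3, y) = -3*y**2 - 18*y - 16; no integer root y with |y| ≤ 4.
  x = -2: f_y(-2, y) = -3*y**2 - 14*y - 14; no integer root y with |y| ≤ 4.
  x = -1: f_y(-1, y) = -3*y**2 - 10*y - 8; vanishes at y ∈ {-2}. (-1, -2): f_x = 0, f = 0 — SINGULAR.
  x = 0: f_y(0, y) = -3*y**2 - 6*y + 2; no integer root y with |y| ≤ 4.
  x = 1: f_y(1, y) = -3*y**2 - 2*y + 16; vanishes at y ∈ {2}. (1, 2): f_x = 76 ≠ 0.
  x = 2: f_y(2, y) = -3*y**2 + 2*y + 34; no integer root y with |y| ≤ 4.
  x = 3: f_y(3, y) = -3*y**2 + 6*y + 56; no integer root y with |y| ≤ 4.
  x = 4: f_y(4, y) = -3*y**2 + 10*y + 82; no integer root y with |y| ≤ 4.
Only singular point on the grid: (-1, -2).
Classify: substitute x = -1 + u, y = -2 + v and expand: f = u**3 + 2*u**2*v + 2*u*v**2 - v**3 + v**2.
No constant or linear terms (consistent with a singular point). Quadratic part: v**2. Cubic part: u**3 + 2*u**2*v + 2*u*v**2 - v**3.
The quadratic part v**2 is a perfect square, so there is a single (double) tangent line v = 0, i.e. y = -2. Restricting the cubic part to that line (v = 0) leaves u**3 ≠ 0, so f is not divisible by v and the branch is v² ≈ -u**3 to lowest order — this is a cusp.
Classification: cusp.


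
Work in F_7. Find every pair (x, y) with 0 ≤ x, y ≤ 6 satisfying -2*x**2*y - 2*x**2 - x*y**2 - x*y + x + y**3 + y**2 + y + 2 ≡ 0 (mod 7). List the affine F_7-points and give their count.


Affine F_7-points: {(1, 1), (4, 1), (5, 4), (6, 6)}; count = 4.

For each of the 49 pairs (x, y) ∈ F_7², evaluate f(x, y) mod 7. Record the zeros.
  x = 0: [0↦2, 1↦5, 2↦2, 3↦6, 4↦2, 5↦3, 6↦1]  zeros at y ∈ ∅
  x = 1: [0↦1, 1↦0, 2↦5, 3↦1, 4↦1, 5↦4, 6↦2]  zeros at y ∈ {1}
  x = 2: [0↦3, 1↦1, 2↦3, 3↦1, 4↦1, 5↦2, 6↦3]  zeros at y ∈ ∅
  x = 3: [0↦1, 1↦1, 2↦3, 3↦6, 4↦2, 5↦4, 6↦4]  zeros at y ∈ ∅
  x = 4: [0↦2, 1↦0, 2↦5, 3↦2, 4↦4, 5↦3, 6↦5]  zeros at y ∈ {1}
  x = 5: [0↦6, 1↦5, 2↦2, 3↦3, 4↦0, 5↦6, 6↦6]  zeros at y ∈ {4}
  x = 6: [0↦6, 1↦2, 2↦1, 3↦2, 4↦4, 5↦6, 6↦0]  zeros at y ∈ {6}
Collecting zeros: affine points = {(1, 1), (4, 1), (5, 4), (6, 6)}.
Total count |C(F_7)_aff| = 4.


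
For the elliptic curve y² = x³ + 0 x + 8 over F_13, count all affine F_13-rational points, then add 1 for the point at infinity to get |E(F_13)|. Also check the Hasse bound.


Affine points = {(1, 3), (1, 10), (2, 4), (2, 9), (3, 3), (3, 10), (5, 4), (5, 9), (6, 4), (6, 9), (7, 0), (8, 0), (9, 3), (9, 10), (11, 0)}; affine count = 15; |E(F_13)| = 16.

Discriminant check: Δ ∝ 4a³ + 27b² = 4·0³ + 27·8² = 4·0 + 27·64 ≡ 12 (mod 13). Nonzero ⇒ E is nonsingular.
For each x ∈ F_13, compute rhs = x³ + 0·x + 8 mod 13, then count y ∈ F_13 with y² ≡ rhs.
  x = 0: rhs = 8, matching y values: none (0 points).
  x = 1: rhs = 9, matching y values: 3, 10 (2 points).
  x = 2: rhs = 3, matching y values: 4, 9 (2 points).
  x = 3: rhs = 9, matching y values: 3, 10 (2 points).
  x = 4: rhs = 7, matching y values: none (0 points).
  x = 5: rhs = 3, matching y values: 4, 9 (2 points).
  x = 6: rhs = 3, matching y values: 4, 9 (2 points).
  x = 7: rhs = 0, matching y values: 0 (1 points).
  x = 8: rhs = 0, matching y values: 0 (1 points).
  x = 9: rhs = 9, matching y values: 3, 10 (2 points).
  x = 10: rhs = 7, matching y values: none (0 points).
  x = 11: rhs = 0, matching y values: 0 (1 points).
  x = 12: rhs = 7, matching y values: none (0 points).
Total affine count: 15.
Full point count |E(F_13)| = 15 + 1 = 16.
Hasse bound: |16 − (13+1)| = |2| = 2 ≤ 2√13 ≈ 7.2111 ✓.


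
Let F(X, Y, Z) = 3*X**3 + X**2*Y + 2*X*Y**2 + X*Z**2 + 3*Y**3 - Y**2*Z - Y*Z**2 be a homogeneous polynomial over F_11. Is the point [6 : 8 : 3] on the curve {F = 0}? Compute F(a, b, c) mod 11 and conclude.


F(6,8,3) ≡ 5 (mod 11); P is NOT on the curve.

Evaluate F(6, 8, 3) term-by-term (mod 11).
  3*X**3 ↦ 3·216·1·1 = 648
  X**2*Y ↦ 1·36·8·1 = 288
  2*X*Y**2 ↦ 2·6·64·1 = 768
  X*Z**2 ↦ 1·6·1·9 = 54
  3*Y**3 ↦ 3·1·512·1 = 1536
  -Y**2*Z ↦ -1·1·64·3 = -192
  -Y*Z**2 ↦ -1·1·8·9 = -72
Sum: F(6, 8, 3) = (648) + (288) + (768) + (54) + (1536) + (-192) + (-72) = 3030.
Reducing mod 11: 3030 ≡ 5 (mod 11).
Since F(a, b, c) ≡ 5 ≠ 0 (mod 11), P does NOT lie on the curve.


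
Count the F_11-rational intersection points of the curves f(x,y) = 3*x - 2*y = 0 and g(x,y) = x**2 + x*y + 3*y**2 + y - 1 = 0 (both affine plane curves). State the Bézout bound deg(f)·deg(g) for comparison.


Common zeros: {(6, 9), (9, 8)}; count = 2; Bézout bound = 2.

deg(f) = 1, deg(g) = 2, so Bézout bound = 2.
Scan x ∈ F_11. For each x, list the y ∈ F_11 with f(x, y) ≡ 0 and those with g(x, y) ≡ 0 (mod 11); the common zeros in that column are the intersection.
  x = 0: f ≡ 0 at y ∈ {0}; g ≡ 0 at y ∈ ∅; common: ∅.
  x = 1: f ≡ 0 at y ∈ {7}; g ≡ 0 at y ∈ {0, 3}; common: ∅.
  x = 2: f ≡ 0 at y ∈ {3}; g ≡ 0 at y ∈ ∅; common: ∅.
  x = 3: f ≡ 0 at y ∈ {10}; g ≡ 0 at y ∈ ∅; common: ∅.
  x = 4: f ≡ 0 at y ∈ {6}; g ≡ 0 at y ∈ ∅; common: ∅.
  x = 5: f ≡ 0 at y ∈ {2}; g ≡ 0 at y ∈ {1, 8}; common: ∅.
  x = 6: f ≡ 0 at y ∈ {9}; g ≡ 0 at y ∈ {7, 9}; common: {9}.
  x = 7: f ≡ 0 at y ∈ {5}; g ≡ 0 at y ∈ {3, 9}; common: ∅.
  x = 8: f ≡ 0 at y ∈ {1}; g ≡ 0 at y ∈ ∅; common: ∅.
  x = 9: f ≡ 0 at y ∈ {8}; g ≡ 0 at y ∈ {7, 8}; common: {8}.
  x = 10: f ≡ 0 at y ∈ {4}; g ≡ 0 at y ∈ {0}; common: ∅.
Collecting: common zeros = {(6, 9), (9, 8)}, so the count is 2.
Comparison with the Bézout bound: 2 ≤ 2 = deg(f)·deg(g), as expected for curves with no common component (the bound is attained).


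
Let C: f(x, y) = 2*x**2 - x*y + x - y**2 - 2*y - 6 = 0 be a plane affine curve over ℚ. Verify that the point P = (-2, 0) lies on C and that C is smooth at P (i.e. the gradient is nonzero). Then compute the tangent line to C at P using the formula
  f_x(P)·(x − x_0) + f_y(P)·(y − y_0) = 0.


Tangent line at P: -7*x - 14 = 0.

Step 1: f(-2, 0) = 0, so P lies on C.
Step 2: partial derivatives
  f_x(x, y) = 4*x - y + 1, f_y(x, y) = -x - 2*y - 2.
  f_x(P) = -7, f_y(P) = 0 (gradient nonzero, so P is smooth).
Step 3: tangent line at P: -7·(x − -2) + 0·(y − 0) = 0.
Expanding: -7*x - 14 = 0.


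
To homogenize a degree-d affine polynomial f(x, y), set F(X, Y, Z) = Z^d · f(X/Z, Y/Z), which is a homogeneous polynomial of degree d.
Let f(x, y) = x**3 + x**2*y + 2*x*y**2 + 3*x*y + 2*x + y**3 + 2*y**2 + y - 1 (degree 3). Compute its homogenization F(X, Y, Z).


F(X, Y, Z) = X**3 + X**2*Y + 2*X*Y**2 + 3*X*Y*Z + 2*X*Z**2 + Y**3 + 2*Y**2*Z + Y*Z**2 - Z**3

deg(f) = 3.
Substitute x = X/Z, y = Y/Z into f, then multiply by Z^3.
  monomial 1·x^3·y^0 ↦ 1·X^3·Y^0·Z^0.
  monomial 1·x^2·y^1 ↦ 1·X^2·Y^1·Z^0.
  monomial 2·x^1·y^2 ↦ 2·X^1·Y^2·Z^0.
  monomial 3·x^1·y^1 ↦ 3·X^1·Y^1·Z^1.
  monomial 2·x^1·y^0 ↦ 2·X^1·Y^0·Z^2.
  monomial 1·x^0·y^3 ↦ 1·X^0·Y^3·Z^0.
  monomial 2·x^0·y^2 ↦ 2·X^0·Y^2·Z^1.
  monomial 1·x^0·y^1 ↦ 1·X^0·Y^1·Z^2.
  monomial -1·x^0·y^0 ↦ -1·X^0·Y^0·Z^3.
Collecting: F(X, Y, Z) = X**3 + X**2*Y + 2*X*Y**2 + 3*X*Y*Z + 2*X*Z**2 + Y**3 + 2*Y**2*Z + Y*Z**2 - Z**3.


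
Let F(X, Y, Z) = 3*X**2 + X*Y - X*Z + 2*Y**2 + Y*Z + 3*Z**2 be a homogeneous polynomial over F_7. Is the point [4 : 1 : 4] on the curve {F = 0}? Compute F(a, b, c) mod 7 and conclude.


F(4,1,4) ≡ 6 (mod 7); P is NOT on the curve.

Evaluate F(4, 1, 4) term-by-term (mod 7).
  3*X**2 ↦ 3·16·1·1 = 48
  X*Y ↦ 1·4·1·1 = 4
  -X*Z ↦ -1·4·1·4 = -16
  2*Y**2 ↦ 2·1·1·1 = 2
  Y*Z ↦ 1·1·1·4 = 4
  3*Z**2 ↦ 3·1·1·16 = 48
Sum: F(4, 1, 4) = (48) + (4) + (-16) + (2) + (4) + (48) = 90.
Reducing mod 7: 90 ≡ 6 (mod 7).
Since F(a, b, c) ≡ 6 ≠ 0 (mod 7), P does NOT lie on the curve.


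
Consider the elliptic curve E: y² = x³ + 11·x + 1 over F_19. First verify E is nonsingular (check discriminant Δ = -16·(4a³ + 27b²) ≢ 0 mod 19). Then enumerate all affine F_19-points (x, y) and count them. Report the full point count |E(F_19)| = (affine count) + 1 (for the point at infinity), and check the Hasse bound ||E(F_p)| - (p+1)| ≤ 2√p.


Affine points = {(0, 1), (0, 18), (3, 2), (3, 17), (6, 6), (6, 13), (10, 3), (10, 16), (11, 3), (11, 16), (13, 2), (13, 17), (14, 7), (14, 12), (15, 8), (15, 11), (16, 6), (16, 13), (17, 3), (17, 16)}; affine count = 20; |E(F_19)| = 21.

Discriminant check: Δ ∝ 4a³ + 27b² = 4·11³ + 27·1² = 4·1331 + 27·1 ≡ 12 (mod 19). Nonzero ⇒ E is nonsingular.
For each x ∈ F_19, compute rhs = x³ + 11·x + 1 mod 19, then count y ∈ F_19 with y² ≡ rhs.
  x = 0: rhs = 1, matching y values: 1, 18 (2 points).
  x = 1: rhs = 13, matching y values: none (0 points).
  x = 2: rhs = 12, matching y values: none (0 points).
  x = 3: rhs = 4, matching y values: 2, 17 (2 points).
  x = 4: rhs = 14, matching y values: none (0 points).
  x = 5: rhs = 10, matching y values: none (0 points).
  x = 6: rhs = 17, matching y values: 6, 13 (2 points).
  x = 7: rhs = 3, matching y values: none (0 points).
  x = 8: rhs = 12, matching y values: none (0 points).
  x = 9: rhs = 12, matching y values: none (0 points).
  x = 10: rhs = 9, matching y values: 3, 16 (2 points).
  x = 11: rhs = 9, matching y values: 3, 16 (2 points).
  x = 12: rhs = 18, matching y values: none (0 points).
  x = 13: rhs = 4, matching y values: 2, 17 (2 points).
  x = 14: rhs = 11, matching y values: 7, 12 (2 points).
  x = 15: rhs = 7, matching y values: 8, 11 (2 points).
  x = 16: rhs = 17, matching y values: 6, 13 (2 points).
  x = 17: rhs = 9, matching y values: 3, 16 (2 points).
  x = 18: rhs = 8, matching y values: none (0 points).
Total affine count: 20.
Full point count |E(F_19)| = 20 + 1 = 21.
Hasse bound: |21 − (19+1)| = |1| = 1 ≤ 2√19 ≈ 8.7178 ✓.


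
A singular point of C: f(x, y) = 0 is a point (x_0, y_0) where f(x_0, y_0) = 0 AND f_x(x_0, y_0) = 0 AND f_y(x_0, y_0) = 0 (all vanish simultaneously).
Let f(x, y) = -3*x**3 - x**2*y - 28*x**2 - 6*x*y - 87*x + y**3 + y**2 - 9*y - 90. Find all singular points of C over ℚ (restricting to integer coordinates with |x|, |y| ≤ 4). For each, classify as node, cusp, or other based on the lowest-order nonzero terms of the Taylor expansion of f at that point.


Singular points: {(-3, 0)}; classification: node.

Compute partial derivatives:
  f_x = -9*x**2 - 2*x*y - 56*x - 6*y - 87.
  f_y = -x**2 - 6*x + 3*y**2 + 2*y - 9.
Scan x_0 ∈ {−4, ..., 4}. For each x_0, f_y(x_0, y) is a polynomial in y; find its integer roots y ∈ {−4, ..., 4}, then test f_x and f at those candidates.
  x = -4: f_y(-4, y) = 3*y**2 + 2*y - 1; vanishes at y ∈ {-1}. (-4, -1): f_x = -9 ≠ 0.
  x = -3: f_y(-3, y) = 3*y**2 + 2*y; vanishes at y ∈ {0}. (-3, 0): f_x = 0, f = 0 — SINGULAR.
  x = -2: f_y(-2, y) = 3*y**2 + 2*y - 1; vanishes at y ∈ {-1}. (-2, -1): f_x = -9 ≠ 0.
  x = -1: f_y(-1, y) = 3*y**2 + 2*y - 4; no integer root y with |y| ≤ 4.
  x = 0: f_y(0, y) = 3*y**2 + 2*y - 9; no integer root y with |y| ≤ 4.
  x = 1: f_y(1, y) = 3*y**2 + 2*y - 16; vanishes at y ∈ {2}. (1, 2): f_x = -168 ≠ 0.
  x = 2: f_y(2, y) = 3*y**2 + 2*y - 25; no integer root y with |y| ≤ 4.
  x = 3: f_y(3, y) = 3*y**2 + 2*y - 36; no integer root y with |y| ≤ 4.
  x = 4: f_y(4, y) = 3*y**2 + 2*y - 49; no integer root y with |y| ≤ 4.
Only singular point on the grid: (-3, 0).
Classify: substitute x = -3 + u, y = 0 + v and expand: f = -3*u**3 - u**2*v - u**2 + v**3 + v**2.
No constant or linear terms (consistent with a singular point). Quadratic part: -u**2 + v**2. Cubic part: -3*u**3 - u**2*v + v**3.
The quadratic part v**2 - u**2 = (v − u)(v + u) splits into two distinct linear factors, so there are two distinct tangent lines y − 0 = ±(x − -3) — this is a node (ordinary double point).
Classification: node.


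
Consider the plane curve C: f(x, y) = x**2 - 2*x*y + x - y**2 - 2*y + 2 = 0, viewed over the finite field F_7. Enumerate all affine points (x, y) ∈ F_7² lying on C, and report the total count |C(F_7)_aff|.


Affine F_7-points: {(1, 4), (1, 6), (3, 0), (3, 6), (6, 3), (6, 4)}; count = 6.

For each of the 49 pairs (x, y) ∈ F_7², evaluate f(x, y) mod 7. Record the zeros.
  x = 0: [0↦2, 1↦6, 2↦1, 3↦1, 4↦6, 5↦2, 6↦3]  zeros at y ∈ ∅
  x = 1: [0↦4, 1↦6, 2↦6, 3↦4, 4↦0, 5↦1, 6↦0]  zeros at y ∈ {4, 6}
  x = 2: [0↦1, 1↦1, 2↦6, 3↦2, 4↦3, 5↦2, 6↦6]  zeros at y ∈ ∅
  x = 3: [0↦0, 1↦5, 2↦1, 3↦2, 4↦1, 5↦5, 6↦0]  zeros at y ∈ {0, 6}
  x = 4: [0↦1, 1↦4, 2↦5, 3↦4, 4↦1, 5↦3, 6↦3]  zeros at y ∈ ∅
  x = 5: [0↦4, 1↦5, 2↦4, 3↦1, 4↦3, 5↦3, 6↦1]  zeros at y ∈ ∅
  x = 6: [0↦2, 1↦1, 2↦5, 3↦0, 4↦0, 5↦5, 6↦1]  zeros at y ∈ {3, 4}
Collecting zeros: affine points = {(1, 4), (1, 6), (3, 0), (3, 6), (6, 3), (6, 4)}.
Total count |C(F_7)_aff| = 6.


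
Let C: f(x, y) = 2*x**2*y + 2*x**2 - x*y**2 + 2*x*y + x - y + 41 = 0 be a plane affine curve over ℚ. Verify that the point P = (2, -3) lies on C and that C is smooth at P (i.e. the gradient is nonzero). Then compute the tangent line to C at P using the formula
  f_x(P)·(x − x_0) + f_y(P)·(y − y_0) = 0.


Tangent line at P: -30*x + 23*y + 129 = 0.

Step 1: f(2, -3) = 0, so P lies on C.
Step 2: partial derivatives
  f_x(x, y) = 4*x*y + 4*x - y**2 + 2*y + 1, f_y(x, y) = 2*x**2 - 2*x*y + 2*x - 1.
  f_x(P) = -30, f_y(P) = 23 (gradient nonzero, so P is smooth).
Step 3: tangent line at P: -30·(x − 2) + 23·(y − -3) = 0.
Expanding: -30*x + 23*y + 129 = 0.


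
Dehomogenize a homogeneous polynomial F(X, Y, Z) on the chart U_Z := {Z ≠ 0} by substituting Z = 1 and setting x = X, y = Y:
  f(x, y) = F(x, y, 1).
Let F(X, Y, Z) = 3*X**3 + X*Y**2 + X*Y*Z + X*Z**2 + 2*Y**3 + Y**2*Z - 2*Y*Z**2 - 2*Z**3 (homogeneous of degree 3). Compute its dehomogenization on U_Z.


f(x, y) = 3*x**3 + x*y**2 + x*y + x + 2*y**3 + y**2 - 2*y - 2

On U_Z we set Z = 1. Each monomial c·X^i·Y^j·Z^k in F becomes c·x^i·y^j·1^k = c·x^i·y^j.
Substituting Z = 1: F(X, Y, 1) = 3*x**3 + x*y**2 + x*y + x + 2*y**3 + y**2 - 2*y - 2.
Note: deg(f) ≤ deg(F) = 3; strict inequality happens when F is divisible by Z (lost terms).


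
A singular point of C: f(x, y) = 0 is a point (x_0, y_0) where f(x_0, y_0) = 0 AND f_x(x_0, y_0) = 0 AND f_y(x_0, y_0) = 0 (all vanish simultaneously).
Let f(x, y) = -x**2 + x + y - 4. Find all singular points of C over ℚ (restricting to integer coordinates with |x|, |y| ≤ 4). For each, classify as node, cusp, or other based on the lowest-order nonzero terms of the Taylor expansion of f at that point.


No singular points in the scanned grid; C is smooth there.

Compute partial derivatives:
  f_x = 1 - 2*x.
  f_y = 1.
f_y = 1 is a nonzero constant, so f_y never vanishes: no point (x, y) can satisfy f = f_x = f_y = 0. In particular no (x, y) ∈ {−4, ..., 4}² is singular; the curve is smooth.


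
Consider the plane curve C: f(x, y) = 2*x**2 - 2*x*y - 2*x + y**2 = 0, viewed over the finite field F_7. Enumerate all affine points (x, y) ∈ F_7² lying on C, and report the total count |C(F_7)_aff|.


Affine F_7-points: {(0, 0), (1, 0), (1, 2), (2, 2), (3, 1), (3, 5), (6, 1), (6, 4)}; count = 8.

For each of the 49 pairs (x, y) ∈ F_7², evaluate f(x, y) mod 7. Record the zeros.
  x = 0: [0↦0, 1↦1, 2↦4, 3↦2, 4↦2, 5↦4, 6↦1]  zeros at y ∈ {0}
  x = 1: [0↦0, 1↦6, 2↦0, 3↦3, 4↦1, 5↦1, 6↦3]  zeros at y ∈ {0, 2}
  x = 2: [0↦4, 1↦1, 2↦0, 3↦1, 4↦4, 5↦2, 6↦2]  zeros at y ∈ {2}
  x = 3: [0↦5, 1↦0, 2↦4, 3↦3, 4↦4, 5↦0, 6↦5]  zeros at y ∈ {1, 5}
  x = 4: [0↦3, 1↦3, 2↦5, 3↦2, 4↦1, 5↦2, 6↦5]  zeros at y ∈ ∅
  x = 5: [0↦5, 1↦3, 2↦3, 3↦5, 4↦2, 5↦1, 6↦2]  zeros at y ∈ ∅
  x = 6: [0↦4, 1↦0, 2↦5, 3↦5, 4↦0, 5↦4, 6↦3]  zeros at y ∈ {1, 4}
Collecting zeros: affine points = {(0, 0), (1, 0), (1, 2), (2, 2), (3, 1), (3, 5), (6, 1), (6, 4)}.
Total count |C(F_7)_aff| = 8.


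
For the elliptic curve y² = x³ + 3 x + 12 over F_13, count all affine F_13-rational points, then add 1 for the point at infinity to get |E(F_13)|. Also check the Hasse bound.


Affine points = {(0, 5), (0, 8), (1, 4), (1, 9), (2, 0), (3, 3), (3, 10), (4, 6), (4, 7), (5, 3), (5, 10), (6, 5), (6, 8), (7, 5), (7, 8), (9, 1), (9, 12)}; affine count = 17; |E(F_13)| = 18.

Discriminant check: Δ ∝ 4a³ + 27b² = 4·3³ + 27·12² = 4·27 + 27·144 ≡ 5 (mod 13). Nonzero ⇒ E is nonsingular.
For each x ∈ F_13, compute rhs = x³ + 3·x + 12 mod 13, then count y ∈ F_13 with y² ≡ rhs.
  x = 0: rhs = 12, matching y values: 5, 8 (2 points).
  x = 1: rhs = 3, matching y values: 4, 9 (2 points).
  x = 2: rhs = 0, matching y values: 0 (1 points).
  x = 3: rhs = 9, matching y values: 3, 10 (2 points).
  x = 4: rhs = 10, matching y values: 6, 7 (2 points).
  x = 5: rhs = 9, matching y values: 3, 10 (2 points).
  x = 6: rhs = 12, matching y values: 5, 8 (2 points).
  x = 7: rhs = 12, matching y values: 5, 8 (2 points).
  x = 8: rhs = 2, matching y values: none (0 points).
  x = 9: rhs = 1, matching y values: 1, 12 (2 points).
  x = 10: rhs = 2, matching y values: none (0 points).
  x = 11: rhs = 11, matching y values: none (0 points).
  x = 12: rhs = 8, matching y values: none (0 points).
Total affine count: 17.
Full point count |E(F_13)| = 17 + 1 = 18.
Hasse bound: |18 − (13+1)| = |4| = 4 ≤ 2√13 ≈ 7.2111 ✓.


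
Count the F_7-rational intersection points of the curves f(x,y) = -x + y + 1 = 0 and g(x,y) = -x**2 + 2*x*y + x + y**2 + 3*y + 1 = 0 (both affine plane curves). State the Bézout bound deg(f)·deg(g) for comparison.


Common zeros: {(2, 1), (5, 4)}; count = 2; Bézout bound = 2.

deg(f) = 1, deg(g) = 2, so Bézout bound = 2.
Scan x ∈ F_7. For each x, list the y ∈ F_7 with f(x, y) ≡ 0 and those with g(x, y) ≡ 0 (mod 7); the common zeros in that column are the intersection.
  x = 0: f ≡ 0 at y ∈ {6}; g ≡ 0 at y ∈ ∅; common: ∅.
  x = 1: f ≡ 0 at y ∈ {0}; g ≡ 0 at y ∈ {1}; common: ∅.
  x = 2: f ≡ 0 at y ∈ {1}; g ≡ 0 at y ∈ {1, 6}; common: {1}.
  x = 3: f ≡ 0 at y ∈ {2}; g ≡ 0 at y ∈ ∅; common: ∅.
  x = 4: f ≡ 0 at y ∈ {3}; g ≡ 0 at y ∈ {4, 6}; common: ∅.
  x = 5: f ≡ 0 at y ∈ {4}; g ≡ 0 at y ∈ {4}; common: {4}.
  x = 6: f ≡ 0 at y ∈ {5}; g ≡ 0 at y ∈ ∅; common: ∅.
Collecting: common zeros = {(2, 1), (5, 4)}, so the count is 2.
Comparison with the Bézout bound: 2 ≤ 2 = deg(f)·deg(g), as expected for curves with no common component (the bound is attained).


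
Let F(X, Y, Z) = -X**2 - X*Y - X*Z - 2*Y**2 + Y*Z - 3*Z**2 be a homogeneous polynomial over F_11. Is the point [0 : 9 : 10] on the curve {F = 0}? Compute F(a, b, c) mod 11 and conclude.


F(0,9,10) ≡ 2 (mod 11); P is NOT on the curve.

Evaluate F(0, 9, 10) term-by-term (mod 11).
  -X**2 ↦ -1·0·1·1 = 0
  -X*Y ↦ -1·0·9·1 = 0
  -X*Z ↦ -1·0·1·10 = 0
  -2*Y**2 ↦ -2·1·81·1 = -162
  Y*Z ↦ 1·1·9·10 = 90
  -3*Z**2 ↦ -3·1·1·100 = -300
Sum: F(0, 9, 10) = (0) + (0) + (0) + (-162) + (90) + (-300) = -372.
Reducing mod 11: -372 ≡ 2 (mod 11).
Since F(a, b, c) ≡ 2 ≠ 0 (mod 11), P does NOT lie on the curve.


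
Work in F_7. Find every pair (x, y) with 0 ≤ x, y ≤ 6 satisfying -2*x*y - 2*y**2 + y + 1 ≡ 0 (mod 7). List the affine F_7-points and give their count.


Affine F_7-points: {(0, 1), (0, 3), (1, 4), (1, 6), (4, 2), (4, 5)}; count = 6.

For each of the 49 pairs (x, y) ∈ F_7², evaluate f(x, y) mod 7. Record the zeros.
  x = 0: [0↦1, 1↦0, 2↦2, 3↦0, 4↦1, 5↦5, 6↦5]  zeros at y ∈ {1, 3}
  x = 1: [0↦1, 1↦5, 2↦5, 3↦1, 4↦0, 5↦2, 6↦0]  zeros at y ∈ {4, 6}
  x = 2: [0↦1, 1↦3, 2↦1, 3↦2, 4↦6, 5↦6, 6↦2]  zeros at y ∈ ∅
  x = 3: [0↦1, 1↦1, 2↦4, 3↦3, 4↦5, 5↦3, 6↦4]  zeros at y ∈ ∅
  x = 4: [0↦1, 1↦6, 2↦0, 3↦4, 4↦4, 5↦0, 6↦6]  zeros at y ∈ {2, 5}
  x = 5: [0↦1, 1↦4, 2↦3, 3↦5, 4↦3, 5↦4, 6↦1]  zeros at y ∈ ∅
  x = 6: [0↦1, 1↦2, 2↦6, 3↦6, 4↦2, 5↦1, 6↦3]  zeros at y ∈ ∅
Collecting zeros: affine points = {(0, 1), (0, 3), (1, 4), (1, 6), (4, 2), (4, 5)}.
Total count |C(F_7)_aff| = 6.


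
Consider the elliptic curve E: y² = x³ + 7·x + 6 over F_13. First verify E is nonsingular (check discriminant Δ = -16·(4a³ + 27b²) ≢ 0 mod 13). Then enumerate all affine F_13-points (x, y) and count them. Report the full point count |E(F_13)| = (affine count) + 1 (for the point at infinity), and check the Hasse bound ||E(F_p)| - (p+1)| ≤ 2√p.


Affine points = {(1, 1), (1, 12), (5, 6), (5, 7), (6, 2), (6, 11), (10, 6), (10, 7), (11, 6), (11, 7)}; affine count = 10; |E(F_13)| = 11.

Discriminant check: Δ ∝ 4a³ + 27b² = 4·7³ + 27·6² = 4·343 + 27·36 ≡ 4 (mod 13). Nonzero ⇒ E is nonsingular.
For each x ∈ F_13, compute rhs = x³ + 7·x + 6 mod 13, then count y ∈ F_13 with y² ≡ rhs.
  x = 0: rhs = 6, matching y values: none (0 points).
  x = 1: rhs = 1, matching y values: 1, 12 (2 points).
  x = 2: rhs = 2, matching y values: none (0 points).
  x = 3: rhs = 2, matching y values: none (0 points).
  x = 4: rhs = 7, matching y values: none (0 points).
  x = 5: rhs = 10, matching y values: 6, 7 (2 points).
  x = 6: rhs = 4, matching y values: 2, 11 (2 points).
  x = 7: rhs = 8, matching y values: none (0 points).
  x = 8: rhs = 2, matching y values: none (0 points).
  x = 9: rhs = 5, matching y values: none (0 points).
  x = 10: rhs = 10, matching y values: 6, 7 (2 points).
  x = 11: rhs = 10, matching y values: 6, 7 (2 points).
  x = 12: rhs = 11, matching y values: none (0 points).
Total affine count: 10.
Full point count |E(F_13)| = 10 + 1 = 11.
Hasse bound: |11 − (13+1)| = |-3| = 3 ≤ 2√13 ≈ 7.2111 ✓.


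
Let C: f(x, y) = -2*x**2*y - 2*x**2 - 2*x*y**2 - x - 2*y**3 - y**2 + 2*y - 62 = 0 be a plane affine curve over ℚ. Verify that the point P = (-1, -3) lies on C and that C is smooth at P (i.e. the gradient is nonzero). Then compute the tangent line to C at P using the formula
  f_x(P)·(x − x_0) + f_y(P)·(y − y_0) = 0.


Tangent line at P: -27*x - 60*y - 207 = 0.

Step 1: f(-1, -3) = 0, so P lies on C.
Step 2: partial derivatives
  f_x(x, y) = -4*x*y - 4*x - 2*y**2 - 1, f_y(x, y) = -2*x**2 - 4*x*y - 6*y**2 - 2*y + 2.
  f_x(P) = -27, f_y(P) = -60 (gradient nonzero, so P is smooth).
Step 3: tangent line at P: -27·(x − -1) + -60·(y − -3) = 0.
Expanding: -27*x - 60*y - 207 = 0.


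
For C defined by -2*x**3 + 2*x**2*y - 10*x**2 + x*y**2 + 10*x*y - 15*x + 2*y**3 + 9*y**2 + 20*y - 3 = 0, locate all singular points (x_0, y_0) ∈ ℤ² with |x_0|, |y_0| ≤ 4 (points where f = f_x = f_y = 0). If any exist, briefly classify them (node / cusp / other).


Singular points: {(-2, -1)}; classification: cusp.

Compute partial derivatives:
  f_x = -6*x**2 + 4*x*y - 20*x + y**2 + 10*y - 15.
  f_y = 2*x**2 + 2*x*y + 10*x + 6*y**2 + 18*y + 20.
Scan x_0 ∈ {−4, ..., 4}. For each x_0, f_y(x_0, y) is a polynomial in y; find its integer roots y ∈ {−4, ..., 4}, then test f_x and f at those candidates.
  x = -4: f_y(-4, y) = 6*y**2 + 10*y + 12; no integer root y with |y| ≤ 4.
  x = -3: f_y(-3, y) = 6*y**2 + 12*y + 8; no integer root y with |y| ≤ 4.
  x = -2: f_y(-2, y) = 6*y**2 + 14*y + 8; vanishes at y ∈ {-1}. (-2, -1): f_x = 0, f = 0 — SINGULAR.
  x = -1: f_y(-1, y) = 6*y**2 + 16*y + 12; no integer root y with |y| ≤ 4.
  x = 0: f_y(0, y) = 6*y**2 + 18*y + 20; no integer root y with |y| ≤ 4.
  x = 1: f_y(1, y) = 6*y**2 + 20*y + 32; no integer root y with |y| ≤ 4.
  x = 2: f_y(2, y) = 6*y**2 + 22*y + 48; no integer root y with |y| ≤ 4.
  x = 3: f_y(3, y) = 6*y**2 + 24*y + 68; no integer root y with |y| ≤ 4.
  x = 4: f_y(4, y) = 6*y**2 + 26*y + 92; no integer root y with |y| ≤ 4.
Only singular point on the grid: (-2, -1).
Classify: substitute x = -2 + u, y = -1 + v and expand: f = -2*u**3 + 2*u**2*v + u*v**2 + 2*v**3 + v**2.
No constant or linear terms (consistent with a singular point). Quadratic part: v**2. Cubic part: -2*u**3 + 2*u**2*v + u*v**2 + 2*v**3.
The quadratic part v**2 is a perfect square, so there is a single (double) tangent line v = 0, i.e. y = -1. Restricting the cubic part to that line (v = 0) leaves -2*u**3 ≠ 0, so f is not divisible by v and the branch is v² ≈ 2*u**3 to lowest order — this is a cusp.
Classification: cusp.


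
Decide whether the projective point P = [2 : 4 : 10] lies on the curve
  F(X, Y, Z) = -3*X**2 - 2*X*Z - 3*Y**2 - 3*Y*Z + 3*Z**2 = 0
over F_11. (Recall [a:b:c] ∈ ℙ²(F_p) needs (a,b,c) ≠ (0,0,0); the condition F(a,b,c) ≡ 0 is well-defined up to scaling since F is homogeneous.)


F(2,4,10) ≡ 3 (mod 11); P is NOT on the curve.

Evaluate F(2, 4, 10) term-by-term (mod 11).
  -3*X**2 ↦ -3·4·1·1 = -12
  -2*X*Z ↦ -2·2·1·10 = -40
  -3*Y**2 ↦ -3·1·16·1 = -48
  -3*Y*Z ↦ -3·1·4·10 = -120
  3*Z**2 ↦ 3·1·1·100 = 300
Sum: F(2, 4, 10) = (-12) + (-40) + (-48) + (-120) + (300) = 80.
Reducing mod 11: 80 ≡ 3 (mod 11).
Since F(a, b, c) ≡ 3 ≠ 0 (mod 11), P does NOT lie on the curve.


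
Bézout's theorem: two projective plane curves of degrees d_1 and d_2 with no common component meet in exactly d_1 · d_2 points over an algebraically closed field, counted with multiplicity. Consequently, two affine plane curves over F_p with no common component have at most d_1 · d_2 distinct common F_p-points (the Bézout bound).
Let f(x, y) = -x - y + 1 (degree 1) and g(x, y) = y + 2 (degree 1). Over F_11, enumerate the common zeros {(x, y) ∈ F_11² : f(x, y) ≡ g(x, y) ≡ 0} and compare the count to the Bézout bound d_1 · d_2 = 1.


Common zeros: {(3, 9)}; count = 1; Bézout bound = 1.

deg(f) = 1, deg(g) = 1, so Bézout bound = 1.
Scan x ∈ F_11. For each x, list the y ∈ F_11 with f(x, y) ≡ 0 and those with g(x, y) ≡ 0 (mod 11); the common zeros in that column are the intersection.
  x = 0: f ≡ 0 at y ∈ {1}; g ≡ 0 at y ∈ {9}; common: ∅.
  x = 1: f ≡ 0 at y ∈ {0}; g ≡ 0 at y ∈ {9}; common: ∅.
  x = 2: f ≡ 0 at y ∈ {10}; g ≡ 0 at y ∈ {9}; common: ∅.
  x = 3: f ≡ 0 at y ∈ {9}; g ≡ 0 at y ∈ {9}; common: {9}.
  x = 4: f ≡ 0 at y ∈ {8}; g ≡ 0 at y ∈ {9}; common: ∅.
  x = 5: f ≡ 0 at y ∈ {7}; g ≡ 0 at y ∈ {9}; common: ∅.
  x = 6: f ≡ 0 at y ∈ {6}; g ≡ 0 at y ∈ {9}; common: ∅.
  x = 7: f ≡ 0 at y ∈ {5}; g ≡ 0 at y ∈ {9}; common: ∅.
  x = 8: f ≡ 0 at y ∈ {4}; g ≡ 0 at y ∈ {9}; common: ∅.
  x = 9: f ≡ 0 at y ∈ {3}; g ≡ 0 at y ∈ {9}; common: ∅.
  x = 10: f ≡ 0 at y ∈ {2}; g ≡ 0 at y ∈ {9}; common: ∅.
Collecting: common zeros = {(3, 9)}, so the count is 1.
Comparison with the Bézout bound: 1 ≤ 1 = deg(f)·deg(g), as expected for curves with no common component (the bound is attained).


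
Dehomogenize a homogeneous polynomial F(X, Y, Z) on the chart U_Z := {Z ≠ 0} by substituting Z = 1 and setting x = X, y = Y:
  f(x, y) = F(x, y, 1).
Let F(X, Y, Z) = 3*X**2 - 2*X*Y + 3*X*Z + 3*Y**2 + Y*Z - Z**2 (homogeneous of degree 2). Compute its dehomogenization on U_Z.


f(x, y) = 3*x**2 - 2*x*y + 3*x + 3*y**2 + y - 1

On U_Z we set Z = 1. Each monomial c·X^i·Y^j·Z^k in F becomes c·x^i·y^j·1^k = c·x^i·y^j.
Substituting Z = 1: F(X, Y, 1) = 3*x**2 - 2*x*y + 3*x + 3*y**2 + y - 1.
Note: deg(f) ≤ deg(F) = 2; strict inequality happens when F is divisible by Z (lost terms).


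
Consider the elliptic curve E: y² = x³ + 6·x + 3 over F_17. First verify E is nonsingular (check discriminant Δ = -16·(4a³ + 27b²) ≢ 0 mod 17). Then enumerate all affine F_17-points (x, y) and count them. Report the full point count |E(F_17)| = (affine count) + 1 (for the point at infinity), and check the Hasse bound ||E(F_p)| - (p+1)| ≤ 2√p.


Affine points = {(6, 0), (8, 6), (8, 11), (9, 2), (9, 15), (10, 3), (10, 14), (12, 1), (12, 16), (13, 0), (14, 3), (14, 14), (15, 0), (16, 8), (16, 9)}; affine count = 15; |E(F_17)| = 16.

Discriminant check: Δ ∝ 4a³ + 27b² = 4·6³ + 27·3² = 4·216 + 27·9 ≡ 2 (mod 17). Nonzero ⇒ E is nonsingular.
For each x ∈ F_17, compute rhs = x³ + 6·x + 3 mod 17, then count y ∈ F_17 with y² ≡ rhs.
  x = 0: rhs = 3, matching y values: none (0 points).
  x = 1: rhs = 10, matching y values: none (0 points).
  x = 2: rhs = 6, matching y values: none (0 points).
  x = 3: rhs = 14, matching y values: none (0 points).
  x = 4: rhs = 6, matching y values: none (0 points).
  x = 5: rhs = 5, matching y values: none (0 points).
  x = 6: rhs = 0, matching y values: 0 (1 points).
  x = 7: rhs = 14, matching y values: none (0 points).
  x = 8: rhs = 2, matching y values: 6, 11 (2 points).
  x = 9: rhs = 4, matching y values: 2, 15 (2 points).
  x = 10: rhs = 9, matching y values: 3, 14 (2 points).
  x = 11: rhs = 6, matching y values: none (0 points).
  x = 12: rhs = 1, matching y values: 1, 16 (2 points).
  x = 13: rhs = 0, matching y values: 0 (1 points).
  x = 14: rhs = 9, matching y values: 3, 14 (2 points).
  x = 15: rhs = 0, matching y values: 0 (1 points).
  x = 16: rhs = 13, matching y values: 8, 9 (2 points).
Total affine count: 15.
Full point count |E(F_17)| = 15 + 1 = 16.
Hasse bound: |16 − (17+1)| = |-2| = 2 ≤ 2√17 ≈ 8.2462 ✓.
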